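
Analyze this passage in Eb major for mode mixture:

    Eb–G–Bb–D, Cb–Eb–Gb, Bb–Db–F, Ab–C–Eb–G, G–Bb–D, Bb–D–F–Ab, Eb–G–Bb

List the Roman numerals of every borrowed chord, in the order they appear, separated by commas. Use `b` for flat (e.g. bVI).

bVI, v

The diatonic triads in Eb major are Eb, Fm, Gm, Ab, Bb, Cm, Ddim. Eb–G–Bb–D = Ebmaj7, Ab–C–Eb–G = Abmaj7, G–Bb–D = Gm, Bb–D–F–Ab = Bb7 and Eb–G–Bb = Eb all belong to that set. Cb–Eb–Gb doesn't fit — on degree 6 Eb major would have Cm (vi). Cb is the degree-6 chord of Eb minor, so it is the borrowed bVI. Bb–Db–F doesn't fit — on degree 5 Eb major would have Bb (V). Bbm is the degree-5 chord of Eb minor, so it is the borrowed v.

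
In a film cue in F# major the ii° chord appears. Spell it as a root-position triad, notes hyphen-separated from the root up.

The root, G#, is scale degree 2 — the same note in F# major and F# minor; only the chord quality changes. Building the diminished chord from the parallel minor on G#: G#–B–D.

G#-B-D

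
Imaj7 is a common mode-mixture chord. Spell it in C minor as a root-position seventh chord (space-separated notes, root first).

The root, C, is scale degree 1 — the same note in C minor and C major; only the chord quality changes. Building the major-seventh chord from the parallel major on C: C–E–G–B.

C E G B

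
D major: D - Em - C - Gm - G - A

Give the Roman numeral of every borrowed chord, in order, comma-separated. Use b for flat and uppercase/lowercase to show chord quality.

bVII, iv

In D major the diatonic chords are D, Em, F#m, G, A, Bm, C#dim. D, Em, G and A are all diatonic. C (C–E–G) is not: scale degree 7 in D major carries C#dim (vii°). In D minor the chord on that degree is C, so here it functions as bVII, borrowed from the parallel minor. Gm (G–Bb–D) doesn't fit — on degree 4 D major would have G (IV). Gm is the degree-4 chord of D minor, so it is the borrowed iv.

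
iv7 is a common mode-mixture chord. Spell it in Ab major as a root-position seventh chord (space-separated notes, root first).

Db Fb Ab Cb

iv7 is built on scale degree 4, which is Db in both Ab major and its parallel. In Ab minor the chord on Db is Db–Fb–Ab–Cb.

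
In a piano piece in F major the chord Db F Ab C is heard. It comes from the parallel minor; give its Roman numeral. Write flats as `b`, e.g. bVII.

In F major scale degree 6 is D; Db is its lowered form, from F minor. Db–F–Ab–C is a major-seventh chord — the form found in F minor, not the diatonic vi (Dm). Borrowed into F major it is written bVImaj7.

bVImaj7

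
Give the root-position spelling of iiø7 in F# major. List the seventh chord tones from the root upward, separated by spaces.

iiø7 is built on scale degree 2, which is G# in both F# major and its parallel. Stacking thirds in F# minor on G# gives G#–B–D–F#.

G# B D F#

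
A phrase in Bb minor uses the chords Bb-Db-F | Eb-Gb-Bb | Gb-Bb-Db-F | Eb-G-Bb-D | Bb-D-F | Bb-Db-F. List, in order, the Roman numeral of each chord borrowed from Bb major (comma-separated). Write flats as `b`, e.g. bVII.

IVmaj7, I

Bb minor has the diatonic set Bbm, Cdim, Db, Ebm, F, Gb, Ab (with V from harmonic minor). Bb–Db–F = Bbm, Eb–Gb–Bb = Ebm and Gb–Bb–Db–F = Gbmaj7 all belong to that set. But Eb–G–Bb–D is foreign: the diatonic iv on degree 4 is Ebm, whereas Ebmaj7 comes from Bb major. It is labeled IVmaj7. Bb–D–F doesn't fit — on degree 1 Bb minor would have Bbm (i). Bb is the degree-1 chord of Bb major, so it is the borrowed I.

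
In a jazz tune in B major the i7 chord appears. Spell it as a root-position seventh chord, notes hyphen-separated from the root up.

The root, B, is scale degree 1 — the same note in B major and B minor; only the chord quality changes. In B minor the chord on B is B–D–F#–A.

B-D-F#-A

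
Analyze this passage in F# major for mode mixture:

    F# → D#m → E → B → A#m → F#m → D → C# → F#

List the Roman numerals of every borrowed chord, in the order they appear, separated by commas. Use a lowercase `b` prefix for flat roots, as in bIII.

In F# major the diatonic chords are F#, G#m, A#m, B, C#, D#m, E#dim. F#, D#m, B, A#m and C# are all diatonic. But E (E–G#–B) is foreign: the diatonic vii° on degree 7 is E#dim, whereas E comes from F# minor. It is labeled bVII. But F#m (F#–A–C#) is foreign: the diatonic I on degree 1 is F#, whereas F#m comes from F# minor. It is labeled i. But D (D–F#–A) is foreign: the diatonic vi on degree 6 is D#m, whereas D comes from F# minor. It is labeled bVI.

bVII, i, bVI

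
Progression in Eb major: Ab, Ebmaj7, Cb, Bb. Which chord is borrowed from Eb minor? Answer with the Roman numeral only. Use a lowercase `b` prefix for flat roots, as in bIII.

In Eb major the diatonic chords are Eb, Fm, Gm, Ab, Bb, Cm, Ddim. Of the given chords, Ab, Ebmaj7 and Bb are diatonic. But Cb (Cb–Eb–Gb) is foreign: the diatonic vi on degree 6 is Cm, whereas Cb comes from Eb minor. It is labeled bVI.

bVI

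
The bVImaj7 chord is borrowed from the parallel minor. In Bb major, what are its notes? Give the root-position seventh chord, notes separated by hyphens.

Gb-Bb-Db-F

bVImaj7 is built on the lowered scale degree 6. In Bb major degree 6 is G; lowered it becomes Gb. Building the major-seventh chord from the parallel minor on Gb: Gb–Bb–Db–F.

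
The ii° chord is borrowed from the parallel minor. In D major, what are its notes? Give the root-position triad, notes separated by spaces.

ii° is built on scale degree 2, which is E in both D major and its parallel. In D minor the chord on E is E–G–Bb.

E G Bb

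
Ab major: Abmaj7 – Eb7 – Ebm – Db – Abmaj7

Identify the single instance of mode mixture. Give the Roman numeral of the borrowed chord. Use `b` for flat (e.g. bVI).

In Ab major the diatonic chords are Ab, Bbm, Cm, Db, Eb, Fm, Gdim. Abmaj7, Eb7 and Db all belong to that set. Ebm (Eb–Gb–Bb) doesn't fit — on degree 5 Ab major would have Eb (V). Ebm is the degree-5 chord of Ab minor, so it is the borrowed v.

v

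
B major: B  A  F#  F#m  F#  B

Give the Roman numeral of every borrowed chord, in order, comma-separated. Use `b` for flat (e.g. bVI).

bVII, v

The diatonic triads in B major are B, C#m, D#m, E, F#, G#m, A#dim. B and F# both belong to that set. A (A–C#–E) doesn't fit — on degree 7 B major would have A#dim (vii°). A is the degree-7 chord of B minor, so it is the borrowed bVII. F#m (F#–A–C#) is not: scale degree 5 in B major carries F# (V). In B minor the chord on that degree is F#m, so here it functions as v, borrowed from the parallel minor.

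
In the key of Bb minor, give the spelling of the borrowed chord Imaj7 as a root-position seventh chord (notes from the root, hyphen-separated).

Bb-D-F-A

Imaj7 is built on scale degree 1, which is Bb in both Bb minor and its parallel. In Bb major the chord on Bb is Bb–D–F–A.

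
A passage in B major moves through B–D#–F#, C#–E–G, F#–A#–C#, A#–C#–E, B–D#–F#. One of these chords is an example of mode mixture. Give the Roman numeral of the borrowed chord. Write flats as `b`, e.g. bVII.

B major has the diatonic set B, C#m, D#m, E, F#, G#m, A#dim. B–D#–F# = B, F#–A#–C# = F# and A#–C#–E = A#dim all belong to that set. C#–E–G doesn't fit — on degree 2 B major would have C#m (ii). C#dim is the degree-2 chord of B minor, so it is the borrowed ii°.

ii°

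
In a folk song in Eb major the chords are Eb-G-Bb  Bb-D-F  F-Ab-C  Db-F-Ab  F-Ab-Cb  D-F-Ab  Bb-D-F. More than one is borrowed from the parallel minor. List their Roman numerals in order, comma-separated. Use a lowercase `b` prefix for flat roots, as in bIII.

Eb major has the diatonic set Eb, Fm, Gm, Ab, Bb, Cm, Ddim. Eb–G–Bb = Eb, Bb–D–F = Bb, F–Ab–C = Fm and D–F–Ab = Ddim are all diatonic. But Db–F–Ab is foreign: the diatonic vii° on degree 7 is Ddim, whereas Db comes from Eb minor. It is labeled bVII. F–Ab–Cb doesn't fit — on degree 2 Eb major would have Fm (ii). Fdim is the degree-2 chord of Eb minor, so it is the borrowed ii°.

bVII, ii°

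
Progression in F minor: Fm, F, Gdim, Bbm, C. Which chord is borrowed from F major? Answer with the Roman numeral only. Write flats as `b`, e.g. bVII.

F minor has the diatonic set Fm, Gdim, Ab, Bbm, C, Db, Eb (with V from harmonic minor). Of the given chords, Fm, Gdim, Bbm and C are diatonic. F (F–A–C) is not: scale degree 1 in F minor carries Fm (i). In F major the chord on that degree is F, so here it functions as I, borrowed from the parallel major.

I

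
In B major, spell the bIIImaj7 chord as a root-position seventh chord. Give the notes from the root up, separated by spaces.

bIIImaj7 is built on the lowered scale degree 3. In B major degree 3 is D#; lowered it becomes D. Stacking thirds in B minor on D gives D–F#–A–C#.

D F# A C#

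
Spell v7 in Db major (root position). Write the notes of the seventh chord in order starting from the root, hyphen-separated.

Ab-Cb-Eb-Gb

v7 is built on scale degree 5, which is Ab in both Db major and its parallel. Building the minor-seventh chord from the parallel minor on Ab: Ab–Cb–Eb–Gb.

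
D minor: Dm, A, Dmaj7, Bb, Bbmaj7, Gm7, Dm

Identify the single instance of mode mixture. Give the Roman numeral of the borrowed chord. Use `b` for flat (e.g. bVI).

Imaj7

D minor has the diatonic set Dm, Edim, F, Gm, A, Bb, C (with V from harmonic minor). Dm, A, Bb, Bbmaj7 and Gm7 are all diatonic. Dmaj7 (D–F#–A–C#) doesn't fit — on degree 1 D minor would have Dm (i). Dmaj7 is the degree-1 chord of D major, so it is the borrowed Imaj7.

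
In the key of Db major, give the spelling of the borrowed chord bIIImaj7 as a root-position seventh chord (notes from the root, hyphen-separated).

Fb-Ab-Cb-Eb

The root of bIIImaj7 is the lowered 3rd degree: F becomes Fb. In Db minor the chord on Fb is Fb–Ab–Cb–Eb.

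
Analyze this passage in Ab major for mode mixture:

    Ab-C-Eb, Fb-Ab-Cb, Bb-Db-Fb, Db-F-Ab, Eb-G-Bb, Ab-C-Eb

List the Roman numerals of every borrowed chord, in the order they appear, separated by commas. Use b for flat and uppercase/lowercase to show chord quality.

Ab major has the diatonic set Ab, Bbm, Cm, Db, Eb, Fm, Gdim. Ab–C–Eb = Ab, Db–F–Ab = Db and Eb–G–Bb = Eb all belong to that set. But Fb–Ab–Cb is foreign: the diatonic vi on degree 6 is Fm, whereas Fb comes from Ab minor. It is labeled bVI. Bb–Db–Fb doesn't fit — on degree 2 Ab major would have Bbm (ii). Bbdim is the degree-2 chord of Ab minor, so it is the borrowed ii°.

bVI, ii°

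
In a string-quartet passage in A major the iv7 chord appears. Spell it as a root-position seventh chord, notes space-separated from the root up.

iv7 is built on scale degree 4, which is D in both A major and its parallel. In A minor the chord on D is D–F–A–C.

D F A C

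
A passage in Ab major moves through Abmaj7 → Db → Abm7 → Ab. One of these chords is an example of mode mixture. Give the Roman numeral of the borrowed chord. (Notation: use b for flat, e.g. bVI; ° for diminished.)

i7

Ab major has the diatonic set Ab, Bbm, Cm, Db, Eb, Fm, Gdim. Of the given chords, Abmaj7, Db and Ab are diatonic. But Abm7 (Ab–Cb–Eb–Gb) is foreign: the diatonic I on degree 1 is Ab, whereas Abm7 comes from Ab minor. It is labeled i7.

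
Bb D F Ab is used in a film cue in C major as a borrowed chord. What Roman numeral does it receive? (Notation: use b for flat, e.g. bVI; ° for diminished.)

The root Bb is the lowered 7th scale degree — diatonically C major has B there. The diatonic chord on degree 7 would be Bdim (vii°), but Bb–D–F–Ab is the dominant-seventh chord from C minor. As a borrowed chord it is labeled bVII7.

bVII7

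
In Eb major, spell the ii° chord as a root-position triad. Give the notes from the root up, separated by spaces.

F Ab Cb

The root, F, is scale degree 2 — the same note in Eb major and Eb minor; only the chord quality changes. Building the diminished chord from the parallel minor on F: F–Ab–Cb.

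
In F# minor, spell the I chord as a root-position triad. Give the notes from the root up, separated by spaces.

F# A# C#

The root, F#, is scale degree 1 — the same note in F# minor and F# major; only the chord quality changes. Stacking thirds in F# major on F# gives F#–A#–C#.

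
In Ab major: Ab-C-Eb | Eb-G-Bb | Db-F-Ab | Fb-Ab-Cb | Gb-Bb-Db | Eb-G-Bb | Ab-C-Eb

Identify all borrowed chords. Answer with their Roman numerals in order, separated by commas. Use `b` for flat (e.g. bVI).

Ab major has the diatonic set Ab, Bbm, Cm, Db, Eb, Fm, Gdim. Of the given chords, Ab–C–Eb = Ab, Eb–G–Bb = Eb and Db–F–Ab = Db are diatonic. Fb–Ab–Cb doesn't fit — on degree 6 Ab major would have Fm (vi). Fb is the degree-6 chord of Ab minor, so it is the borrowed bVI. But Gb–Bb–Db is foreign: the diatonic vii° on degree 7 is Gdim, whereas Gb comes from Ab minor. It is labeled bVII.

bVI, bVII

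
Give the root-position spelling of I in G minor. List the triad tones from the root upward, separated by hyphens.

G-B-D

The root, G, is scale degree 1 — the same note in G minor and G major; only the chord quality changes. Stacking thirds in G major on G gives G–B–D.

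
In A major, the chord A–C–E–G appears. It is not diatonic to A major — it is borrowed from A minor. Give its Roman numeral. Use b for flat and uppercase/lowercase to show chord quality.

i7

The root A is the diatonic 1st degree of A major; the borrowing shows in the chord quality. The diatonic chord on degree 1 would be A (I), but A–C–E–G is the minor-seventh chord from A minor. As a borrowed chord it is labeled i7.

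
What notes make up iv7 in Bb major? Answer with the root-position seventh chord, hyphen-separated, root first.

iv7 is built on scale degree 4, which is Eb in both Bb major and its parallel. Stacking thirds in Bb minor on Eb gives Eb–Gb–Bb–Db.

Eb-Gb-Bb-Db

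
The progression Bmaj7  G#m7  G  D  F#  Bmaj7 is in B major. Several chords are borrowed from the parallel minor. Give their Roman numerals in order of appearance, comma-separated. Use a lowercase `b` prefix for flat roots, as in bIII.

In B major the diatonic chords are B, C#m, D#m, E, F#, G#m, A#dim. Bmaj7, G#m7 and F# all belong to that set. But G (G–B–D) is foreign: the diatonic vi on degree 6 is G#m, whereas G comes from B minor. It is labeled bVI. But D (D–F#–A) is foreign: the diatonic iii on degree 3 is D#m, whereas D comes from B minor. It is labeled bIII.

bVI, bIII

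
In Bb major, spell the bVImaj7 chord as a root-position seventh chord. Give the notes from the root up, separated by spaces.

bVImaj7 is built on the lowered scale degree 6. In Bb major degree 6 is G; lowered it becomes Gb. Building the major-seventh chord from the parallel minor on Gb: Gb–Bb–Db–F.

Gb Bb Db F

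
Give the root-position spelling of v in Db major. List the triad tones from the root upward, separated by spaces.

v is built on scale degree 5, which is Ab in both Db major and its parallel. Stacking thirds in Db minor on Ab gives Ab–Cb–Eb.

Ab Cb Eb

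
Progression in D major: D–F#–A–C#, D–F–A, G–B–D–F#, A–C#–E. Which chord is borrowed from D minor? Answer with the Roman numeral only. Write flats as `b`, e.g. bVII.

In D major the diatonic chords are D, Em, F#m, G, A, Bm, C#dim. D–F#–A–C# = Dmaj7, G–B–D–F# = Gmaj7 and A–C#–E = A all belong to that set. D–F–A is not: scale degree 1 in D major carries D (I). In D minor the chord on that degree is Dm, so here it functions as i, borrowed from the parallel minor.

i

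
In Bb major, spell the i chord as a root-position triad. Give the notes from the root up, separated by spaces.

i is built on scale degree 1, which is Bb in both Bb major and its parallel. Stacking thirds in Bb minor on Bb gives Bb–Db–F.

Bb Db F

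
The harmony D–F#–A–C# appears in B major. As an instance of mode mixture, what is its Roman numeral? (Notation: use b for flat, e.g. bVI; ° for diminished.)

bIIImaj7

The root D is the lowered 3rd scale degree — diatonically B major has D# there. The diatonic chord on degree 3 would be D#m (iii), but D–F#–A–C# is the major-seventh chord from B minor. As a borrowed chord it is labeled bIIImaj7.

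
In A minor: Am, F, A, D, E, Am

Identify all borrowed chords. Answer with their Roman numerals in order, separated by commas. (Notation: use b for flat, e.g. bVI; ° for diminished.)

I, IV

In A minor (with V from harmonic minor) the diatonic chords are Am, Bdim, C, Dm, E, F, G. Of the given chords, Am, F and E are diatonic. A (A–C#–E) doesn't fit — on degree 1 A minor would have Am (i). A is the degree-1 chord of A major, so it is the borrowed I. D (D–F#–A) is not: scale degree 4 in A minor carries Dm (iv). In A major the chord on that degree is D, so here it functions as IV, borrowed from the parallel major.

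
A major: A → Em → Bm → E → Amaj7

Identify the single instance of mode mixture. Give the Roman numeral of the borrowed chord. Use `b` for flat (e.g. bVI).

A major has the diatonic set A, Bm, C#m, D, E, F#m, G#dim. Of the given chords, A, Bm, E and Amaj7 are diatonic. Em (E–G–B) is not: scale degree 5 in A major carries E (V). In A minor the chord on that degree is Em, so here it functions as v, borrowed from the parallel minor.

v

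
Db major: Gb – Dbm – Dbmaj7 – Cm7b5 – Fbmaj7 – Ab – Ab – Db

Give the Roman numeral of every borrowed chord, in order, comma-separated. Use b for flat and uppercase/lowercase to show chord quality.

i, bIIImaj7

Db major has the diatonic set Db, Ebm, Fm, Gb, Ab, Bbm, Cdim. Gb, Dbmaj7, Cm7b5, Ab and Db all belong to that set. Dbm (Db–Fb–Ab) doesn't fit — on degree 1 Db major would have Db (I). Dbm is the degree-1 chord of Db minor, so it is the borrowed i. But Fbmaj7 (Fb–Ab–Cb–Eb) is foreign: the diatonic iii on degree 3 is Fm, whereas Fbmaj7 comes from Db minor. It is labeled bIIImaj7.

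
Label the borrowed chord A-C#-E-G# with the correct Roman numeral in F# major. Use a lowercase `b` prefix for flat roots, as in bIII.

bIIImaj7

The root A is the lowered 3rd scale degree — diatonically F# major has A# there. A–C#–E–G# is a major-seventh chord — the form found in F# minor, not the diatonic iii (A#m). Borrowed into F# major it is written bIIImaj7.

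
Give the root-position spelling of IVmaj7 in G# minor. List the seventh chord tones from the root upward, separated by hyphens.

The root, C#, is scale degree 4 — the same note in G# minor and G# major; only the chord quality changes. Stacking thirds in G# major on C# gives C#–E#–G#–B#.

C#-E#-G#-B#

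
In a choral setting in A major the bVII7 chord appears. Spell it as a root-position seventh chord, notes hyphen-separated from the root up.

The root of bVII7 is the lowered 7th degree: G# becomes G. Stacking thirds in A minor on G gives G–B–D–F.

G-B-D-F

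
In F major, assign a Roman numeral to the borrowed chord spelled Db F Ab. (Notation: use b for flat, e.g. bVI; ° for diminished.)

Db is the lowered form of scale degree 6 in F major (the diatonic degree 6 is D). Db–F–Ab is a major chord — the form found in F minor, not the diatonic vi (Dm). Borrowed into F major it is written bVI.

bVI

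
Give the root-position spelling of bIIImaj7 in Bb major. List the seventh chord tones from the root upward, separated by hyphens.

Db-F-Ab-C

Scale degree 3 in Bb major is D. bIIImaj7 uses the lowered form, Db, taken from Bb minor. Building the major-seventh chord from the parallel minor on Db: Db–F–Ab–C.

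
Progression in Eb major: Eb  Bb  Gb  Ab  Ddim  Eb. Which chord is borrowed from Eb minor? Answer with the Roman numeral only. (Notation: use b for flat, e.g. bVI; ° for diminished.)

In Eb major the diatonic chords are Eb, Fm, Gm, Ab, Bb, Cm, Ddim. Eb, Bb, Ab and Ddim are all diatonic. Gb (Gb–Bb–Db) doesn't fit — on degree 3 Eb major would have Gm (iii). Gb is the degree-3 chord of Eb minor, so it is the borrowed bIII.

bIII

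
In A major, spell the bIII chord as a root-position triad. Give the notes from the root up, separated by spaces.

C E G

Scale degree 3 in A major is C#. bIII uses the lowered form, C, taken from A minor. Stacking thirds in A minor on C gives C–E–G.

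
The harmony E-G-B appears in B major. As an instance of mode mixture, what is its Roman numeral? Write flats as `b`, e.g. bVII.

The root E is the diatonic 4th degree of B major; the borrowing shows in the chord quality. E–G–B is a minor chord — the form found in B minor, not the diatonic IV (E). Borrowed into B major it is written iv.

iv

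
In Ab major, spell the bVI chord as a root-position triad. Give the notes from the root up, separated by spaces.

Fb Ab Cb

Scale degree 6 in Ab major is F. bVI uses the lowered form, Fb, taken from Ab minor. Stacking thirds in Ab minor on Fb gives Fb–Ab–Cb.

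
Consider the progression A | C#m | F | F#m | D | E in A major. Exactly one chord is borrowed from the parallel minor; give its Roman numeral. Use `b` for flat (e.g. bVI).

The diatonic triads in A major are A, Bm, C#m, D, E, F#m, G#dim. Of the given chords, A, C#m, F#m, D and E are diatonic. But F (F–A–C) is foreign: the diatonic vi on degree 6 is F#m, whereas F comes from A minor. It is labeled bVI.

bVI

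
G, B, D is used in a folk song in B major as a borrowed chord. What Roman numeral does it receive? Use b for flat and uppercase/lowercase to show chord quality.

bVI

In B major scale degree 6 is G#; G is its lowered form, from B minor. The diatonic chord on degree 6 would be G#m (vi), but G–B–D is the major chord from B minor. As a borrowed chord it is labeled bVI.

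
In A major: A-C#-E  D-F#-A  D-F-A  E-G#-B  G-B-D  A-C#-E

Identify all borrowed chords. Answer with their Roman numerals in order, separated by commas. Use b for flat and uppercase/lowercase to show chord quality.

In A major the diatonic chords are A, Bm, C#m, D, E, F#m, G#dim. A–C#–E = A, D–F#–A = D and E–G#–B = E are all diatonic. D–F–A is not: scale degree 4 in A major carries D (IV). In A minor the chord on that degree is Dm, so here it functions as iv, borrowed from the parallel minor. But G–B–D is foreign: the diatonic vii° on degree 7 is G#dim, whereas G comes from A minor. It is labeled bVII.

iv, bVII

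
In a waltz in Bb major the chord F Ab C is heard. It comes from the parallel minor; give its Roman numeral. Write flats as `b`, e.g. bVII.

F is scale degree 5 in Bb major. Diatonically Bb major has F (V) on that degree; F–Ab–C is instead the minor chord native to Bb minor, so it takes the label v.

v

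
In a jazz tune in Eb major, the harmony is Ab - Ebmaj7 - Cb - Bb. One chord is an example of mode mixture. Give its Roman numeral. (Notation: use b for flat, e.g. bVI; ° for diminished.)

bVI

In Eb major the diatonic chords are Eb, Fm, Gm, Ab, Bb, Cm, Ddim. Of the given chords, Ab, Ebmaj7 and Bb are diatonic. Cb (Cb–Eb–Gb) is not: scale degree 6 in Eb major carries Cm (vi). In Eb minor the chord on that degree is Cb, so here it functions as bVI, borrowed from the parallel minor.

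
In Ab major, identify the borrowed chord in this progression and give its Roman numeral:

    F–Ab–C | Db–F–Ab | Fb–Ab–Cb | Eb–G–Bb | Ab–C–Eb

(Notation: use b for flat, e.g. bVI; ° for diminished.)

bVI

Ab major has the diatonic set Ab, Bbm, Cm, Db, Eb, Fm, Gdim. F–Ab–C = Fm, Db–F–Ab = Db, Eb–G–Bb = Eb and Ab–C–Eb = Ab are all diatonic. But Fb–Ab–Cb is foreign: the diatonic vi on degree 6 is Fm, whereas Fb comes from Ab minor. It is labeled bVI.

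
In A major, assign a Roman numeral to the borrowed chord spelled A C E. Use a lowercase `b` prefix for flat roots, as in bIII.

i

The root A is the diatonic 1st degree of A major; the borrowing shows in the chord quality. The diatonic chord on degree 1 would be A (I), but A–C–E is the minor chord from A minor. As a borrowed chord it is labeled i.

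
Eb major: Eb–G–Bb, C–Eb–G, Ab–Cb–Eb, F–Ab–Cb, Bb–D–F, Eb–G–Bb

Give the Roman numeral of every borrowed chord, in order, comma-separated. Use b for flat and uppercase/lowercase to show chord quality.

The diatonic triads in Eb major are Eb, Fm, Gm, Ab, Bb, Cm, Ddim. Eb–G–Bb = Eb, C–Eb–G = Cm and Bb–D–F = Bb all belong to that set. Ab–Cb–Eb doesn't fit — on degree 4 Eb major would have Ab (IV). Abm is the degree-4 chord of Eb minor, so it is the borrowed iv. F–Ab–Cb doesn't fit — on degree 2 Eb major would have Fm (ii). Fdim is the degree-2 chord of Eb minor, so it is the borrowed ii°.

iv, ii°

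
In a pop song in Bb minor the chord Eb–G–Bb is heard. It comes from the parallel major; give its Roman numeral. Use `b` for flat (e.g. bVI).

IV

Eb is scale degree 4 in Bb minor. Diatonically Bb minor has Ebm (iv) on that degree; Eb–G–Bb is instead the major chord native to Bb major, so it takes the label IV.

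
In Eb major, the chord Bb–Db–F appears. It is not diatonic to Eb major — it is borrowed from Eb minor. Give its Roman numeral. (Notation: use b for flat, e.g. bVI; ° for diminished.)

v

Bb is scale degree 5 in Eb major. Diatonically Eb major has Bb (V) on that degree; Bb–Db–F is instead the minor chord native to Eb minor, so it takes the label v.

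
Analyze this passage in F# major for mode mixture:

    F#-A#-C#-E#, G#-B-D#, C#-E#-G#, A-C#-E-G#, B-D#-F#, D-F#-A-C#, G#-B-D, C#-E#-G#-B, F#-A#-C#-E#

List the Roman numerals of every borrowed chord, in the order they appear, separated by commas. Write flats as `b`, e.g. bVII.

F# major has the diatonic set F#, G#m, A#m, B, C#, D#m, E#dim. Of the given chords, F#–A#–C#–E# = F#maj7, G#–B–D# = G#m, C#–E#–G# = C#, B–D#–F# = B and C#–E#–G#–B = C#7 are diatonic. A–C#–E–G# doesn't fit — on degree 3 F# major would have A#m (iii). Amaj7 is the degree-3 chord of F# minor, so it is the borrowed bIIImaj7. D–F#–A–C# doesn't fit — on degree 6 F# major would have D#m (vi). Dmaj7 is the degree-6 chord of F# minor, so it is the borrowed bVImaj7. G#–B–D doesn't fit — on degree 2 F# major would have G#m (ii). G#dim is the degree-2 chord of F# minor, so it is the borrowed ii°.

bIIImaj7, bVImaj7, ii°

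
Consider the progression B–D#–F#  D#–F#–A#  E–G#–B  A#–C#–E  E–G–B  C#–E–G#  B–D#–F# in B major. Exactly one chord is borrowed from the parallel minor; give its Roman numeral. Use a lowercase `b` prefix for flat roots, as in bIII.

B major has the diatonic set B, C#m, D#m, E, F#, G#m, A#dim. Of the given chords, B–D#–F# = B, D#–F#–A# = D#m, E–G#–B = E, A#–C#–E = A#dim and C#–E–G# = C#m are diatonic. E–G–B doesn't fit — on degree 4 B major would have E (IV). Em is the degree-4 chord of B minor, so it is the borrowed iv.

iv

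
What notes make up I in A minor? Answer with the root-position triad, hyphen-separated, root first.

The root, A, is scale degree 1 — the same note in A minor and A major; only the chord quality changes. In A major the chord on A is A–C#–E.

A-C#-E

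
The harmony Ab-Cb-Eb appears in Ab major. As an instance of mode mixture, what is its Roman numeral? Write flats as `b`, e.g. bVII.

Ab is scale degree 1 in Ab major. Ab–Cb–Eb is a minor chord — the form found in Ab minor, not the diatonic I (Ab). Borrowed into Ab major it is written i.

i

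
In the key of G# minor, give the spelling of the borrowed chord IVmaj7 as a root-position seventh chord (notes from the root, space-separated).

The root, C#, is scale degree 4 — the same note in G# minor and G# major; only the chord quality changes. Building the major-seventh chord from the parallel major on C#: C#–E#–G#–B#.

C# E# G# B#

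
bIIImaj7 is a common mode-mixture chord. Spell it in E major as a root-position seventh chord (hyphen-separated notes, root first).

G-B-D-F#

Scale degree 3 in E major is G#. bIIImaj7 uses the lowered form, G, taken from E minor. Stacking thirds in E minor on G gives G–B–D–F#.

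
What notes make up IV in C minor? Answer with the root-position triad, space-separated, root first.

F A C

The root, F, is scale degree 4 — the same note in C minor and C major; only the chord quality changes. Stacking thirds in C major on F gives F–A–C.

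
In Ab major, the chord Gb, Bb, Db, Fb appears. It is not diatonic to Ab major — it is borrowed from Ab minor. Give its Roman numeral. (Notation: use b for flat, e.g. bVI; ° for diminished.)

Gb is the lowered form of scale degree 7 in Ab major (the diatonic degree 7 is G). Diatonically Ab major has Gdim (vii°) on that degree; Gb–Bb–Db–Fb is instead the dominant-seventh chord native to Ab minor, so it takes the label bVII7.

bVII7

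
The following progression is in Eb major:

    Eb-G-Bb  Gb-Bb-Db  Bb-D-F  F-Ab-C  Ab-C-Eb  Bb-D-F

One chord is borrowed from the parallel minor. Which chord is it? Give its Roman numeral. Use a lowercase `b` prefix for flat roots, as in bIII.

The diatonic triads in Eb major are Eb, Fm, Gm, Ab, Bb, Cm, Ddim. Of the given chords, Eb–G–Bb = Eb, Bb–D–F = Bb, F–Ab–C = Fm and Ab–C–Eb = Ab are diatonic. But Gb–Bb–Db is foreign: the diatonic iii on degree 3 is Gm, whereas Gb comes from Eb minor. It is labeled bIII.

bIII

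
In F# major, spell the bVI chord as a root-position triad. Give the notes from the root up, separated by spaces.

The root of bVI is the lowered 6th degree: D# becomes D. Building the major chord from the parallel minor on D: D–F#–A.

D F# A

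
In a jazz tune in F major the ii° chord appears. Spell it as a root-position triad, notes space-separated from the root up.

The root, G, is scale degree 2 — the same note in F major and F minor; only the chord quality changes. In F minor the chord on G is G–Bb–Db.

G Bb Db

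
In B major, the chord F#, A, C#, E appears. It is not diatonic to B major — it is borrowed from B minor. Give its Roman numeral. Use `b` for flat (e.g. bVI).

v7

The root F# is the diatonic 5th degree of B major; the borrowing shows in the chord quality. Diatonically B major has F# (V) on that degree; F#–A–C#–E is instead the minor-seventh chord native to B minor, so it takes the label v7.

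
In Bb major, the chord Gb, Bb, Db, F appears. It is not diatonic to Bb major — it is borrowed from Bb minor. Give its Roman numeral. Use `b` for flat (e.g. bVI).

bVImaj7

The root Gb is the lowered 6th scale degree — diatonically Bb major has G there. Gb–Bb–Db–F is a major-seventh chord — the form found in Bb minor, not the diatonic vi (Gm). Borrowed into Bb major it is written bVImaj7.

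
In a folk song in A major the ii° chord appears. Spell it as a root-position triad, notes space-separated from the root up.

B D F

The root, B, is scale degree 2 — the same note in A major and A minor; only the chord quality changes. Stacking thirds in A minor on B gives B–D–F.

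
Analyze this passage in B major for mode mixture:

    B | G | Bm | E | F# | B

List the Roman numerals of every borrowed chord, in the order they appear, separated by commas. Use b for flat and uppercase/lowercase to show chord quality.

The diatonic triads in B major are B, C#m, D#m, E, F#, G#m, A#dim. B, E and F# are all diatonic. But G (G–B–D) is foreign: the diatonic vi on degree 6 is G#m, whereas G comes from B minor. It is labeled bVI. Bm (B–D–F#) doesn't fit — on degree 1 B major would have B (I). Bm is the degree-1 chord of B minor, so it is the borrowed i.

bVI, i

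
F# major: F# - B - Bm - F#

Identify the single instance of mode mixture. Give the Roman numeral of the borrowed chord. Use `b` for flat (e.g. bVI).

iv

In F# major the diatonic chords are F#, G#m, A#m, B, C#, D#m, E#dim. F# and B both belong to that set. Bm (B–D–F#) doesn't fit — on degree 4 F# major would have B (IV). Bm is the degree-4 chord of F# minor, so it is the borrowed iv.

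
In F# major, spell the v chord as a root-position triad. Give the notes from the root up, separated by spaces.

v is built on scale degree 5, which is C# in both F# major and its parallel. Building the minor chord from the parallel minor on C#: C#–E–G#.

C# E G#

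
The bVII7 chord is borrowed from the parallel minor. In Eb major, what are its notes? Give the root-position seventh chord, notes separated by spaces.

Db F Ab Cb

The root of bVII7 is the lowered 7th degree: D becomes Db. Stacking thirds in Eb minor on Db gives Db–F–Ab–Cb.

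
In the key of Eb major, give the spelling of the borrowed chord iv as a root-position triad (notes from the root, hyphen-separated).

iv is built on scale degree 4, which is Ab in both Eb major and its parallel. Building the minor chord from the parallel minor on Ab: Ab–Cb–Eb.

Ab-Cb-Eb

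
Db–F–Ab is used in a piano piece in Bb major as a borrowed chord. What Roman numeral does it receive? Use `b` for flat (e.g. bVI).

Db is the lowered form of scale degree 3 in Bb major (the diatonic degree 3 is D). Diatonically Bb major has Dm (iii) on that degree; Db–F–Ab is instead the major chord native to Bb minor, so it takes the label bIII.

bIII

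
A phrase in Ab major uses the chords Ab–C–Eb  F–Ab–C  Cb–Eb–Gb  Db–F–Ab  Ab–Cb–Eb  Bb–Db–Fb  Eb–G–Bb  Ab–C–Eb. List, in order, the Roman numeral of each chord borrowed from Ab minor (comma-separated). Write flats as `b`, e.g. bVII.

The diatonic triads in Ab major are Ab, Bbm, Cm, Db, Eb, Fm, Gdim. Ab–C–Eb = Ab, F–Ab–C = Fm, Db–F–Ab = Db and Eb–G–Bb = Eb all belong to that set. But Cb–Eb–Gb is foreign: the diatonic iii on degree 3 is Cm, whereas Cb comes from Ab minor. It is labeled bIII. Ab–Cb–Eb doesn't fit — on degree 1 Ab major would have Ab (I). Abm is the degree-1 chord of Ab minor, so it is the borrowed i. Bb–Db–Fb doesn't fit — on degree 2 Ab major would have Bbm (ii). Bbdim is the degree-2 chord of Ab minor, so it is the borrowed ii°.

bIII, i, ii°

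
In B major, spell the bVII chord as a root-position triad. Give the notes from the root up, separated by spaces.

A C# E

Scale degree 7 in B major is A#. bVII uses the lowered form, A, taken from B minor. Building the major chord from the parallel minor on A: A–C#–E.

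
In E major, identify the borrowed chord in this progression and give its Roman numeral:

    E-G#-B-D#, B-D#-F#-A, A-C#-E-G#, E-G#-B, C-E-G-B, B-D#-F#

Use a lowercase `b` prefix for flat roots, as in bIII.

The diatonic triads in E major are E, F#m, G#m, A, B, C#m, D#dim. E–G#–B–D# = Emaj7, B–D#–F#–A = B7, A–C#–E–G# = Amaj7, E–G#–B = E and B–D#–F# = B all belong to that set. But C–E–G–B is foreign: the diatonic vi on degree 6 is C#m, whereas Cmaj7 comes from E minor. It is labeled bVImaj7.

bVImaj7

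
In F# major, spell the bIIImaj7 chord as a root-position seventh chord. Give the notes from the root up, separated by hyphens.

A-C#-E-G#

The root of bIIImaj7 is the lowered 3rd degree: A# becomes A. Building the major-seventh chord from the parallel minor on A: A–C#–E–G#.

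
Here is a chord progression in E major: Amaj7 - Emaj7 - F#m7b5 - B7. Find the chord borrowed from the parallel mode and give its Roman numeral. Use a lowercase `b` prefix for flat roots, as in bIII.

In E major the diatonic chords are E, F#m, G#m, A, B, C#m, D#dim. Of the given chords, Amaj7, Emaj7 and B7 are diatonic. F#m7b5 (F#–A–C–E) doesn't fit — on degree 2 E major would have F#m (ii). F#m7b5 is the degree-2 chord of E minor, so it is the borrowed iiø7.

iiø7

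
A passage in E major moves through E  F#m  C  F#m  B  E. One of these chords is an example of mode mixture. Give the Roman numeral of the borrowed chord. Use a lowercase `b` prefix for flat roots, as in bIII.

E major has the diatonic set E, F#m, G#m, A, B, C#m, D#dim. E, F#m and B all belong to that set. C (C–E–G) doesn't fit — on degree 6 E major would have C#m (vi). C is the degree-6 chord of E minor, so it is the borrowed bVI.

bVI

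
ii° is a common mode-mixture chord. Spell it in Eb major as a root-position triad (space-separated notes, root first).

ii° is built on scale degree 2, which is F in both Eb major and its parallel. Building the diminished chord from the parallel minor on F: F–Ab–Cb.

F Ab Cb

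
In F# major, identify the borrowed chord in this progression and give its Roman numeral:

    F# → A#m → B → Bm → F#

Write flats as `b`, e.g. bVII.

The diatonic triads in F# major are F#, G#m, A#m, B, C#, D#m, E#dim. F#, A#m and B all belong to that set. Bm (B–D–F#) is not: scale degree 4 in F# major carries B (IV). In F# minor the chord on that degree is Bm, so here it functions as iv, borrowed from the parallel minor.

iv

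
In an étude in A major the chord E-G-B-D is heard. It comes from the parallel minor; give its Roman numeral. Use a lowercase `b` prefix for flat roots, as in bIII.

The root E is the diatonic 5th degree of A major; the borrowing shows in the chord quality. E–G–B–D is a minor-seventh chord — the form found in A minor, not the diatonic V (E). Borrowed into A major it is written v7.

v7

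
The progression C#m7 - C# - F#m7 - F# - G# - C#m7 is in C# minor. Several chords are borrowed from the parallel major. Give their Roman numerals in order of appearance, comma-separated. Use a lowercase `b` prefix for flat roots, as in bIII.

In C# minor (with V from harmonic minor) the diatonic chords are C#m, D#dim, E, F#m, G#, A, B. C#m7, F#m7 and G# all belong to that set. C# (C#–E#–G#) doesn't fit — on degree 1 C# minor would have C#m (i). C# is the degree-1 chord of C# major, so it is the borrowed I. But F# (F#–A#–C#) is foreign: the diatonic iv on degree 4 is F#m, whereas F# comes from C# major. It is labeled IV.

I, IV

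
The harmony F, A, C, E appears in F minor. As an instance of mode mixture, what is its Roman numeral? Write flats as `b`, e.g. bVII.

F is scale degree 1 in F minor. F–A–C–E is a major-seventh chord — the form found in F major, not the diatonic i (Fm). Borrowed into F minor it is written Imaj7.

Imaj7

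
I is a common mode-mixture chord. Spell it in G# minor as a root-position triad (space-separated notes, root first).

G# B# D#

The root, G#, is scale degree 1 — the same note in G# minor and G# major; only the chord quality changes. In G# major the chord on G# is G#–B#–D#.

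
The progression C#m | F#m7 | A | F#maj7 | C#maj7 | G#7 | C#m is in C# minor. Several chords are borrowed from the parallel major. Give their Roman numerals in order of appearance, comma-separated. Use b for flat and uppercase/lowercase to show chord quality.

IVmaj7, Imaj7

The diatonic triads in C# minor (with V from harmonic minor) are C#m, D#dim, E, F#m, G#, A, B. C#m, F#m7, A and G#7 all belong to that set. F#maj7 (F#–A#–C#–E#) is not: scale degree 4 in C# minor carries F#m (iv). In C# major the chord on that degree is F#maj7, so here it functions as IVmaj7, borrowed from the parallel major. C#maj7 (C#–E#–G#–B#) is not: scale degree 1 in C# minor carries C#m (i). In C# major the chord on that degree is C#maj7, so here it functions as Imaj7, borrowed from the parallel major.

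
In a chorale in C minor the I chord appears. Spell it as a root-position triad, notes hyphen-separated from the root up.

The root, C, is scale degree 1 — the same note in C minor and C major; only the chord quality changes. Stacking thirds in C major on C gives C–E–G.

C-E-G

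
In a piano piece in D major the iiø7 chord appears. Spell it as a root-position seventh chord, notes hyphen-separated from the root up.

The root, E, is scale degree 2 — the same note in D major and D minor; only the chord quality changes. In D minor the chord on E is E–G–Bb–D.

E-G-Bb-D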